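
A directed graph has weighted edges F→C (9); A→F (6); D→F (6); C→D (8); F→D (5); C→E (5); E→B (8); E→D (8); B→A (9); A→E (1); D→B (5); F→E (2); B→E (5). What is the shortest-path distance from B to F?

Routes from B to F:
B - A - E - D - F: 9 + 1 + 8 + 6 = 24
B - A - F: 9 + 6 = 15
B - E - D - F: 5 + 8 + 6 = 19
The minimum is 15.

15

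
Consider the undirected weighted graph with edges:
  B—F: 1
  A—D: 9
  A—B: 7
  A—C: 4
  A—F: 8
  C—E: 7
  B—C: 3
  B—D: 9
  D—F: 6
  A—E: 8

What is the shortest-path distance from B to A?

Comparing a few candidate routes:
B -> F -> A: 1 + 8 = 9
B -> A: 7
B -> F -> D -> A: 1 + 6 + 9 = 16
B -> C -> A: 3 + 4 = 7
The minimum is 7.

7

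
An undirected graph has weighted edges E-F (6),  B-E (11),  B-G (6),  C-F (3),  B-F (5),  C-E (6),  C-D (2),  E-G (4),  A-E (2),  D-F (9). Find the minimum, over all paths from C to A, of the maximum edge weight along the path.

6

Checking several routes:
C -> D -> F -> E -> A: max(2, 9, 6, 2) = 9
C -> F -> E -> A: max(3, 6, 2) = 6
C -> D -> F -> B -> G -> E -> A: max(2, 9, 5, 6, 4, 2) = 9
C -> E -> A: max(6, 2) = 6
C -> F -> B -> G -> E -> A: max(3, 5, 6, 4, 2) = 6
Smallest bottleneck: 6.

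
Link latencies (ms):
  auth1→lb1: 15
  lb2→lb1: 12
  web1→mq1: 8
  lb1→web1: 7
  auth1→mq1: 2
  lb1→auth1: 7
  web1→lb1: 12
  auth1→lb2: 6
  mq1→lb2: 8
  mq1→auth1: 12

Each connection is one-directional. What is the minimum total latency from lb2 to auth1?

Paths from lb2 to auth1:
lb2 - lb1 - auth1: 12 + 7 = 19
lb2 - lb1 - web1 - mq1 - auth1: 12 + 7 + 8 + 12 = 39
The minimum is 19 ms.

19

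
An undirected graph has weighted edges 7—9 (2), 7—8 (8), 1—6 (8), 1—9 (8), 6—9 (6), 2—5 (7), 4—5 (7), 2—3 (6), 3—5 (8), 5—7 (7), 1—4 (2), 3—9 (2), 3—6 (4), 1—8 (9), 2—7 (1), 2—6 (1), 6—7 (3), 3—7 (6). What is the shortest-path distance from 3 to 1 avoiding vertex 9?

12

Comparing a few candidate routes:
3→5→4→1: 8 + 7 + 2 = 17
3→2→6→1: 6 + 1 + 8 = 15
3→7→2→6→1: 6 + 1 + 1 + 8 = 16
3→6→1: 4 + 8 = 12
Best route has total 12.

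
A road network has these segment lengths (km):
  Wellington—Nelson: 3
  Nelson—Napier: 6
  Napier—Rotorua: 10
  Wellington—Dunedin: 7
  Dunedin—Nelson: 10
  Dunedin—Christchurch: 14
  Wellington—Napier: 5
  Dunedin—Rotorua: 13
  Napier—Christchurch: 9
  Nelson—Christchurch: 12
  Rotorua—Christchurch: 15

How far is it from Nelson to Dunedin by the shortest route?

Comparing a few candidate routes:
Nelson-Napier-Rotorua-Dunedin: 6 + 10 + 13 = 29
Nelson-Christchurch-Dunedin: 12 + 14 = 26
Nelson-Napier-Wellington-Dunedin: 6 + 5 + 7 = 18
Nelson-Dunedin: 10
Nelson-Wellington-Dunedin: 3 + 7 = 10
The minimum is 10 km.

10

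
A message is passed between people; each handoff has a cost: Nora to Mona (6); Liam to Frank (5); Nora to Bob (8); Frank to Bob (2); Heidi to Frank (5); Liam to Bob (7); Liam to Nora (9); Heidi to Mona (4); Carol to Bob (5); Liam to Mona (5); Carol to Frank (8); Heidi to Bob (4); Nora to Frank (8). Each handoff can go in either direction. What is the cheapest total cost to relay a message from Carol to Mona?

A few of the Carol→Mona routes:
Carol - Frank - Heidi - Mona: 8 + 5 + 4 = 17
Carol - Frank - Bob - Heidi - Mona: 8 + 2 + 4 + 4 = 18
Carol - Bob - Heidi - Mona: 5 + 4 + 4 = 13
Carol - Bob - Liam - Mona: 5 + 7 + 5 = 17
Carol - Bob - Frank - Liam - Mona: 5 + 2 + 5 + 5 = 17
Carol - Bob - Frank - Heidi - Mona: 5 + 2 + 5 + 4 = 16
The minimum is 13.

13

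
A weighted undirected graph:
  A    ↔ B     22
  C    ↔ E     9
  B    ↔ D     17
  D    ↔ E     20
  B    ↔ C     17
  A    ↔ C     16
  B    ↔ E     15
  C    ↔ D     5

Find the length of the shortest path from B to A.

22

A few of the B→A routes:
B - D - C - A: 17 + 5 + 16 = 38
B - C - A: 17 + 16 = 33
B - A: 22
The minimum is 22.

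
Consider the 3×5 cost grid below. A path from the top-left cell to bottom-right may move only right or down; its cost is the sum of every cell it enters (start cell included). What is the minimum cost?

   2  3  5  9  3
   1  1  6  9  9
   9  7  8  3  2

23

Take r0c0 r1c0 r1c1 r1c2 r2c2 r2c3 r2c4 for a total of 2 + 1 + 1 + 6 + 8 + 3 + 2 = 23.
(Top row then right column would cost 33.)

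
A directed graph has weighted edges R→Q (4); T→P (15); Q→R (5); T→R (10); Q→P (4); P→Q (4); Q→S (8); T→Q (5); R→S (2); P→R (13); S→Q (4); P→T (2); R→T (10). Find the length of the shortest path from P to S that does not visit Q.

Candidate routes:
P→R→S: 13 + 2 = 15
P→T→R→S: 2 + 10 + 2 = 14
Shortest: 14.

14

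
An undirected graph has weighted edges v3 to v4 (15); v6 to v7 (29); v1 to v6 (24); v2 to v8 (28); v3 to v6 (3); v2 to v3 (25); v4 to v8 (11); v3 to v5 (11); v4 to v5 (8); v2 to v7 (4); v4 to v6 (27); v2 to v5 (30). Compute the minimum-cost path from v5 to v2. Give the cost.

30

Some routes from v5 to v2:
v5→v4→v3→v2: 8 + 15 + 25 = 48
v5→v2: 30
v5→v3→v6→v7→v2: 11 + 3 + 29 + 4 = 47
v5→v3→v2: 11 + 25 = 36
v5→v4→v3→v6→v7→v2: 8 + 15 + 3 + 29 + 4 = 59
v5→v4→v8→v2: 8 + 11 + 28 = 47
Best route has total 30.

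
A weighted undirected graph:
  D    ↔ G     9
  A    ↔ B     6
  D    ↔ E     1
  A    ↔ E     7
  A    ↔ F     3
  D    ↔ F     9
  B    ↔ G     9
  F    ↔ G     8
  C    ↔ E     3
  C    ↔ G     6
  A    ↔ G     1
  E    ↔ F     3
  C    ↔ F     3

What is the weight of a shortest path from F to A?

Checking several routes:
F→C→E→A: 3 + 3 + 7 = 13
F→E→A: 3 + 7 = 10
F→A: 3
F→G→A: 8 + 1 = 9
F→C→G→A: 3 + 6 + 1 = 10
F→E→C→G→A: 3 + 3 + 6 + 1 = 13
Shortest: 3.

3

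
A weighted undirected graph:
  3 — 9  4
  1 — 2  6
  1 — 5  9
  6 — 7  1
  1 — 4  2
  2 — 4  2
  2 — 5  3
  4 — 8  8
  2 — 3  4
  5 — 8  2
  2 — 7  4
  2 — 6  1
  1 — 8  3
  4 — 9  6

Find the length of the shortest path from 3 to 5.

7

Checking several routes:
3 - 2 - 4 - 8 - 5: 4 + 2 + 8 + 2 = 16
3 - 2 - 4 - 1 - 8 - 5: 4 + 2 + 2 + 3 + 2 = 13
3 - 2 - 4 - 1 - 5: 4 + 2 + 2 + 9 = 17
3 - 9 - 4 - 2 - 5: 4 + 6 + 2 + 3 = 15
3 - 2 - 1 - 8 - 5: 4 + 6 + 3 + 2 = 15
3 - 2 - 5: 4 + 3 = 7
Best route has total 7.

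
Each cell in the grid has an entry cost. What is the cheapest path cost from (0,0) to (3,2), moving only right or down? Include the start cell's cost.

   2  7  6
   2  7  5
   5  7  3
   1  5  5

20

Path (0,0)→(1,0)→(2,0)→(3,0)→(3,1)→(3,2): 2 + 2 + 5 + 1 + 5 + 5 = 20.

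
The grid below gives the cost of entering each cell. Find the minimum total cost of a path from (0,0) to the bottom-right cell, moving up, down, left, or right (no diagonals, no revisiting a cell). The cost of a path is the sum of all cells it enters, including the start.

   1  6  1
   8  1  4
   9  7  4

16

Take r0c0 → r0c1 → r0c2 → r1c2 → r2c2 for a total of 1 + 6 + 1 + 4 + 4 = 16.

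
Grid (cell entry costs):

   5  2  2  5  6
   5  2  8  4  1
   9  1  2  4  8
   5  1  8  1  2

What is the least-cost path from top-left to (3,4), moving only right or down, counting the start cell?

One optimal route is [0,0] -> [0,1] -> [1,1] -> [2,1] -> [2,2] -> [2,3] -> [3,3] -> [3,4].
Its cost is 5 + 2 + 2 + 1 + 2 + 4 + 1 + 2 = 19.
For comparison, the top-then-right route costs 31.

19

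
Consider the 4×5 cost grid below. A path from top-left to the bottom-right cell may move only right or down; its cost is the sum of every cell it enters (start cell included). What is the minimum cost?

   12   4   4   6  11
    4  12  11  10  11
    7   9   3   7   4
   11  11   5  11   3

One optimal route is r0c0 → r0c1 → r0c2 → r1c2 → r2c2 → r2c3 → r2c4 → r3c4.
Its cost is 12 + 4 + 4 + 11 + 3 + 7 + 4 + 3 = 48.

48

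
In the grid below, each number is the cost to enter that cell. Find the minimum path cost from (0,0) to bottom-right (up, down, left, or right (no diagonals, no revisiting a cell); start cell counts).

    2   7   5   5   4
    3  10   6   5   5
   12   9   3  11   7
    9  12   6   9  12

Cheapest: r0c0 -> r0c1 -> r0c2 -> r0c3 -> r0c4 -> r1c4 -> r2c4 -> r3c4
  2 + 7 + 5 + 5 + 4 + 5 + 7 + 12 = 47

47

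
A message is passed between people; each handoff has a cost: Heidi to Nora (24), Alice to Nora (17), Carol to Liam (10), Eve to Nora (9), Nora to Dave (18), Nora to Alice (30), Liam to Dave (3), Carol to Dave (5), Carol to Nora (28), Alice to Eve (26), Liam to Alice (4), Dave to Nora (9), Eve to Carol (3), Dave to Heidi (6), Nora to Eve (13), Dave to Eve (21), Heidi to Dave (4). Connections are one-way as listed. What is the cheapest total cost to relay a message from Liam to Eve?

A few of the Liam→Eve routes:
Liam → Dave → Heidi → Nora → Eve: 3 + 6 + 24 + 13 = 46
Liam → Dave → Eve: 3 + 21 = 24
Liam → Alice → Eve: 4 + 26 = 30
Liam → Alice → Nora → Eve: 4 + 17 + 13 = 34
Liam → Dave → Nora → Eve: 3 + 9 + 13 = 25
Best route has total 24.

24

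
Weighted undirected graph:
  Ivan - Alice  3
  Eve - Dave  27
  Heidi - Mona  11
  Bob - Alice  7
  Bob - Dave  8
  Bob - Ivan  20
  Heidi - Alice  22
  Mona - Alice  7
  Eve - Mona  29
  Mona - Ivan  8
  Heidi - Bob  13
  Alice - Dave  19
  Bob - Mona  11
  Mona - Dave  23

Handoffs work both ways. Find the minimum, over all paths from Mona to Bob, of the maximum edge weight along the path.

7

Checking several routes:
Mona - Alice - Bob: max(7, 7) = 7
Mona - Heidi - Bob: max(11, 13) = 13
Mona - Ivan - Alice - Bob: max(8, 3, 7) = 8
Mona - Alice - Dave - Bob: max(7, 19, 8) = 19
Mona - Ivan - Alice - Dave - Bob: max(8, 3, 19, 8) = 19
Mona - Bob: max(11) = 11
Smallest bottleneck: 7.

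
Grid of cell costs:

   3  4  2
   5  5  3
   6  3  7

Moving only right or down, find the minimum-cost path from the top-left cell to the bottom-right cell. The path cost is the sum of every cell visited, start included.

19

Best path: [0,0] → [0,1] → [0,2] → [1,2] → [2,2]
Cost: 3 + 4 + 2 + 3 + 7 = 19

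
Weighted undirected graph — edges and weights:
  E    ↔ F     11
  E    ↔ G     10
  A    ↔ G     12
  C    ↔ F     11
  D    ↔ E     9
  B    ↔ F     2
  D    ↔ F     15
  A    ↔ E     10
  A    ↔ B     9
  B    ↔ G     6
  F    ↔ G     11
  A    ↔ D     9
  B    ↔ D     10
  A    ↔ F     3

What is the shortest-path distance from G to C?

Some routes from G to C:
G -> A -> F -> C: 12 + 3 + 11 = 26
G -> B -> F -> C: 6 + 2 + 11 = 19
G -> B -> A -> F -> C: 6 + 9 + 3 + 11 = 29
G -> F -> C: 11 + 11 = 22
Shortest: 19.

19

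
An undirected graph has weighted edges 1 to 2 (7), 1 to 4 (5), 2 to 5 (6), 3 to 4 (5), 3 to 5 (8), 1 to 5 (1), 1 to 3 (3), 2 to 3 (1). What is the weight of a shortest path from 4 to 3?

A few of the 4→3 routes:
4-1-3: 5 + 3 = 8
4-1-5-3: 5 + 1 + 8 = 14
4-3: 5
4-1-5-2-3: 5 + 1 + 6 + 1 = 13
4-1-2-3: 5 + 7 + 1 = 13
Best route has total 5.

5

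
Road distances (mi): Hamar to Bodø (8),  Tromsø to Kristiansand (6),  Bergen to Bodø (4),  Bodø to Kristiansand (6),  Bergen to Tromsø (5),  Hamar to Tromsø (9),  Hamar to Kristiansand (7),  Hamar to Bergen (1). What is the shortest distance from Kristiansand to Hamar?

Some routes from Kristiansand to Hamar:
Kristiansand → Bodø → Bergen → Hamar: 6 + 4 + 1 = 11
Kristiansand → Hamar: 7
Kristiansand → Tromsø → Bergen → Hamar: 6 + 5 + 1 = 12
Shortest: 7 mi.

7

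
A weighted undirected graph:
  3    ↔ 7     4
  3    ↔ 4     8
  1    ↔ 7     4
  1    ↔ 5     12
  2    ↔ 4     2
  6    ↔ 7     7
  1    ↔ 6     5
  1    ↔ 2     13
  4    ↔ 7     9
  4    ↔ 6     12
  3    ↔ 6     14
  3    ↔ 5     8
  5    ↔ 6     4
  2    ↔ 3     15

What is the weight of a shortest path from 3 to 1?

8

A few of the 3→1 routes:
3 → 5 → 1: 8 + 12 = 20
3 → 7 → 6 → 1: 4 + 7 + 5 = 16
3 → 7 → 1: 4 + 4 = 8
3 → 6 → 1: 14 + 5 = 19
3 → 4 → 7 → 1: 8 + 9 + 4 = 21
3 → 5 → 6 → 1: 8 + 4 + 5 = 17
Best route has total 8.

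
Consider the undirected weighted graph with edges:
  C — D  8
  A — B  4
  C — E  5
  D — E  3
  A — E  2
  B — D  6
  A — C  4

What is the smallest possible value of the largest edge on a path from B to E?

4

Checking several routes:
B→A→C→E: max(4, 4, 5) = 5
B→A→E: max(4, 2) = 4
B→D→C→A→E: max(6, 8, 4, 2) = 8
B→D→C→E: max(6, 8, 5) = 8
B→D→E: max(6, 3) = 6
Smallest bottleneck: 4.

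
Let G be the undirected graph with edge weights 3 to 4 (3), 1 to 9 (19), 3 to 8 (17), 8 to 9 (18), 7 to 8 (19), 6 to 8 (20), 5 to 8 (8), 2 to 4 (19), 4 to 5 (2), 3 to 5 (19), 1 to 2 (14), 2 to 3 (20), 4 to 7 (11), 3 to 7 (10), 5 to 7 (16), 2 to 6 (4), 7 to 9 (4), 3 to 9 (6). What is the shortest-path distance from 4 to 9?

9

Comparing a few candidate routes:
4→7→3→9: 11 + 10 + 6 = 27
4→3→7→9: 3 + 10 + 4 = 17
4→5→7→9: 2 + 16 + 4 = 22
4→3→9: 3 + 6 = 9
4→7→9: 11 + 4 = 15
The minimum is 9.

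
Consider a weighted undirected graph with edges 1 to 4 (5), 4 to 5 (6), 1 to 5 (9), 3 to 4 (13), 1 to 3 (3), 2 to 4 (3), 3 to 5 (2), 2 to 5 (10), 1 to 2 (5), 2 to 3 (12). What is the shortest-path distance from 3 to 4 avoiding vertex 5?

Candidate routes:
3-1-4: 3 + 5 = 8
3-4: 13
3-2-4: 12 + 3 = 15
3-1-2-4: 3 + 5 + 3 = 11
3-2-1-4: 12 + 5 + 5 = 22
Best route has total 8.

8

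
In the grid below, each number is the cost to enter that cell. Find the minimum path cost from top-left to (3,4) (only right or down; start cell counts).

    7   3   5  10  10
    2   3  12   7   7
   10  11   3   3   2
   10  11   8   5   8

Best path: r0c0 r1c0 r1c1 r2c1 r2c2 r2c3 r2c4 r3c4
Cost: 7 + 2 + 3 + 11 + 3 + 3 + 2 + 8 = 39
(Top row then right column would cost 52.)

39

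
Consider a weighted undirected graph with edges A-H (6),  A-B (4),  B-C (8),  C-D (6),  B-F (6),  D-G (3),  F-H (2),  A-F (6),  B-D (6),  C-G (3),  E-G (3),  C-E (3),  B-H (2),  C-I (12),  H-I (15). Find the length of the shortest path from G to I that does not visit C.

26

Paths from G to I avoiding C:
G → D → B → A → H → I: 3 + 6 + 4 + 6 + 15 = 34
G → D → B → F → A → H → I: 3 + 6 + 6 + 6 + 6 + 15 = 42
G → D → B → A → F → H → I: 3 + 6 + 4 + 6 + 2 + 15 = 36
G → D → B → H → I: 3 + 6 + 2 + 15 = 26
G → D → B → F → H → I: 3 + 6 + 6 + 2 + 15 = 32
Shortest: 26.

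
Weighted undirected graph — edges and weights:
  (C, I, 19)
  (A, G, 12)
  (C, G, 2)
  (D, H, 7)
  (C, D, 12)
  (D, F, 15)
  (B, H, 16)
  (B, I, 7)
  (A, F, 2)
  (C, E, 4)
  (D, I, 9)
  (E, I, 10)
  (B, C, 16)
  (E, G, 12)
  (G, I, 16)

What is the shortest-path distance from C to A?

14

Checking several routes:
C → G → A: 2 + 12 = 14
C → E → G → A: 4 + 12 + 12 = 28
C → D → F → A: 12 + 15 + 2 = 29
C → E → I → D → F → A: 4 + 10 + 9 + 15 + 2 = 40
C → E → I → G → A: 4 + 10 + 16 + 12 = 42
Best route has total 14.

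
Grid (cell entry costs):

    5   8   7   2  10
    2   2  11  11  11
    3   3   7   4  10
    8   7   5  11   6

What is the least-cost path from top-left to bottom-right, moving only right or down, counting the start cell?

39

Path [0,0] -> [1,0] -> [1,1] -> [2,1] -> [2,2] -> [2,3] -> [2,4] -> [3,4]: 5 + 2 + 2 + 3 + 7 + 4 + 10 + 6 = 39.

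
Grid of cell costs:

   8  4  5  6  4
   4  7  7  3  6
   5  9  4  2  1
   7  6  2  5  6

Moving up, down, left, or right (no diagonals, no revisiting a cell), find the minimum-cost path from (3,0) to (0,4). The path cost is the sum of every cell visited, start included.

32

Take r3c0 r3c1 r3c2 r2c2 r2c3 r2c4 r1c4 r0c4 for a total of 7 + 6 + 2 + 4 + 2 + 1 + 6 + 4 = 32.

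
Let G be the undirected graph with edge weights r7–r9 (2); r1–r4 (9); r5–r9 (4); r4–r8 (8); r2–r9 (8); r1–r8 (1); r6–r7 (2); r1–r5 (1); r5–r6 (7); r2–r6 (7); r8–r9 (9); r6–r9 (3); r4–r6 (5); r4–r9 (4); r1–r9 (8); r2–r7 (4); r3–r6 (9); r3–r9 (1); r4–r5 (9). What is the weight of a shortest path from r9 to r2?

6

Checking several routes:
r9-r2: 8
r9-r7-r6-r2: 2 + 2 + 7 = 11
r9-r4-r6-r7-r2: 4 + 5 + 2 + 4 = 15
r9-r6-r7-r2: 3 + 2 + 4 = 9
r9-r6-r2: 3 + 7 = 10
r9-r7-r2: 2 + 4 = 6
Best route has total 6.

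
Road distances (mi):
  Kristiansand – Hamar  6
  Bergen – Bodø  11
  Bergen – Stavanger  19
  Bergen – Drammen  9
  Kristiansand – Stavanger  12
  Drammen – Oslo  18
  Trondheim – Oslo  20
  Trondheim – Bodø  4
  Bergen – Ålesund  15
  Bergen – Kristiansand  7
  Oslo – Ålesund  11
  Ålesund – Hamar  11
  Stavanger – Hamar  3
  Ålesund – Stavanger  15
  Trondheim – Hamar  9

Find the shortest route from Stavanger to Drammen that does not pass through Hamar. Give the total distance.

28

Comparing a few candidate routes:
Stavanger-Kristiansand-Bergen-Ålesund-Oslo-Drammen: 12 + 7 + 15 + 11 + 18 = 63
Stavanger-Ålesund-Oslo-Drammen: 15 + 11 + 18 = 44
Stavanger-Ålesund-Bergen-Drammen: 15 + 15 + 9 = 39
Stavanger-Bergen-Drammen: 19 + 9 = 28
Stavanger-Kristiansand-Bergen-Drammen: 12 + 7 + 9 = 28
Best route has total 28 mi.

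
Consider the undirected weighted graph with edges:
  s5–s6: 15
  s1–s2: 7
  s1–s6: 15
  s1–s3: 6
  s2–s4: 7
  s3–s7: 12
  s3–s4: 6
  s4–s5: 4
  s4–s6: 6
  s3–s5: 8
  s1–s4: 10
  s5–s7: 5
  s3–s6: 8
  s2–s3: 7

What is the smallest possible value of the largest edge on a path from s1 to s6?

6

A few of the s1→s6 routes:
s1-s3-s6: max(6, 8) = 8
s1-s2-s4-s6: max(7, 7, 6) = 7
s1-s3-s2-s4-s6: max(6, 7, 7, 6) = 7
s1-s2-s3-s4-s6: max(7, 7, 6, 6) = 7
s1-s3-s5-s4-s6: max(6, 8, 4, 6) = 8
s1-s3-s4-s6: max(6, 6, 6) = 6
Best route has worst link 6.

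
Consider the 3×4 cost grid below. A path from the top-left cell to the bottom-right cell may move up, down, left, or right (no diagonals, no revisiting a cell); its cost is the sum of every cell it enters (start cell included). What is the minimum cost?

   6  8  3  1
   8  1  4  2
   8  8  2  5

25

One optimal route is (0,0)→(0,1)→(0,2)→(0,3)→(1,3)→(2,3).
Its cost is 6 + 8 + 3 + 1 + 2 + 5 = 25.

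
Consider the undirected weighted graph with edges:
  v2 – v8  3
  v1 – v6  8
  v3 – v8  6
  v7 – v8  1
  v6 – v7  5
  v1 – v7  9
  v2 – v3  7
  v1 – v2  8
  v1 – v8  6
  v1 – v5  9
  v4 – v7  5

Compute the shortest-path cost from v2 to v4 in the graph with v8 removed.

22

Paths from v2 to v4 avoiding v8:
v2-v1-v6-v7-v4: 8 + 8 + 5 + 5 = 26
v2-v1-v7-v4: 8 + 9 + 5 = 22
Best route has total 22.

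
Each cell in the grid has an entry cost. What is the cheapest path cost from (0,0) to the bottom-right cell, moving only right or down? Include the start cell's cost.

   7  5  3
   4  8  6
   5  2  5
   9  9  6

29

Best path: r0c0 r1c0 r2c0 r2c1 r2c2 r3c2
Cost: 7 + 4 + 5 + 2 + 5 + 6 = 29
(Top row then right column would cost 32.)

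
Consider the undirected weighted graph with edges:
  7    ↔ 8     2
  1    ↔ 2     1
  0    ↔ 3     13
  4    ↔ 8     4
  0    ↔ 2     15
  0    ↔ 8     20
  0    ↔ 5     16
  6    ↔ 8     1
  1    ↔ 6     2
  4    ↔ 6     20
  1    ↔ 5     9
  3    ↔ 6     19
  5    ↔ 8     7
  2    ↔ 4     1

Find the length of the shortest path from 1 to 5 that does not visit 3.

A few of the 1→5 routes:
1 → 2 → 0 → 5: 1 + 15 + 16 = 32
1 → 2 → 4 → 8 → 5: 1 + 1 + 4 + 7 = 13
1 → 6 → 8 → 5: 2 + 1 + 7 = 10
1 → 6 → 4 → 8 → 5: 2 + 20 + 4 + 7 = 33
1 → 5: 9
1 → 2 → 4 → 6 → 8 → 5: 1 + 1 + 20 + 1 + 7 = 30
Shortest: 9.

9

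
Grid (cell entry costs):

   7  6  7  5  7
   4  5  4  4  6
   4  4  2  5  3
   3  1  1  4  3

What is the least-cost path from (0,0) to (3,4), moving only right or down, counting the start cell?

One optimal route is (0,0) (1,0) (2,0) (3,0) (3,1) (3,2) (3,3) (3,4).
Its cost is 7 + 4 + 4 + 3 + 1 + 1 + 4 + 3 = 27.
(Top row then right column would cost 44.)

27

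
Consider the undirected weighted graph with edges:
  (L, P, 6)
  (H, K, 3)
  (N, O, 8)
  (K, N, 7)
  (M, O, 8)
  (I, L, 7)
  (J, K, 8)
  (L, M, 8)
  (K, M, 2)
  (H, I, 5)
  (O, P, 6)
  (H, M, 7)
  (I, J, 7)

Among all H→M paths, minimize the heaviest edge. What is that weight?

Checking several routes:
H → K → J → I → L → M: max(3, 8, 7, 7, 8) = 8
H → K → J → I → L → P → O → M: max(3, 8, 7, 7, 6, 6, 8) = 8
H → K → M: max(3, 2) = 3
H → K → N → O → M: max(3, 7, 8, 8) = 8
H → M: max(7) = 7
H → K → N → O → P → L → M: max(3, 7, 8, 6, 6, 8) = 8
The minimum achievable maximum is 3.

3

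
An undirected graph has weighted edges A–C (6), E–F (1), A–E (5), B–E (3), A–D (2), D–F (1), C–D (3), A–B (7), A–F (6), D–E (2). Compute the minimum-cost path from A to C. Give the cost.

5

Some routes from A to C:
A-E-D-C: 5 + 2 + 3 = 10
A-F-D-C: 6 + 1 + 3 = 10
A-E-F-D-C: 5 + 1 + 1 + 3 = 10
A-F-E-D-C: 6 + 1 + 2 + 3 = 12
A-D-C: 2 + 3 = 5
A-C: 6
The minimum is 5.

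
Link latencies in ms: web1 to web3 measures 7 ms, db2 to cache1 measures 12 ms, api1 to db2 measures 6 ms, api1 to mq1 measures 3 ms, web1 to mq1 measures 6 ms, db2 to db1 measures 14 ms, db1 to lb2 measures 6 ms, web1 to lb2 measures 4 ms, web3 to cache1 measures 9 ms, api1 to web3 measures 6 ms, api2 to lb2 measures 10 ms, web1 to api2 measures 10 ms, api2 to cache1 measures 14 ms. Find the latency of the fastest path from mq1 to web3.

9

Checking several routes:
mq1→api1→web3: 3 + 6 = 9
mq1→api1→db2→cache1→web3: 3 + 6 + 12 + 9 = 30
mq1→web1→web3: 6 + 7 = 13
Best route has total 9 ms.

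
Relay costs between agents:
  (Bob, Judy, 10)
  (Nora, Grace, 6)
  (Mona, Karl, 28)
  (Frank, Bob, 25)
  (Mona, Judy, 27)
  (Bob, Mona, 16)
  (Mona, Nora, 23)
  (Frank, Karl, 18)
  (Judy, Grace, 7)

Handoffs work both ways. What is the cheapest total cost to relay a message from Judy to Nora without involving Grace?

49

Routes from Judy to Nora avoiding Grace:
Judy - Mona - Nora: 27 + 23 = 50
Judy - Bob - Mona - Nora: 10 + 16 + 23 = 49
Judy - Bob - Frank - Karl - Mona - Nora: 10 + 25 + 18 + 28 + 23 = 104
Best route has total 49.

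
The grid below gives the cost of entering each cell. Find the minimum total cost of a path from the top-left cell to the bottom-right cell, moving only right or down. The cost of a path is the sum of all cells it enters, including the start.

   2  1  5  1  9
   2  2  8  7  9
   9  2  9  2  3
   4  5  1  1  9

One optimal route is r0c0 -> r0c1 -> r1c1 -> r2c1 -> r3c1 -> r3c2 -> r3c3 -> r3c4.
Its cost is 2 + 1 + 2 + 2 + 5 + 1 + 1 + 9 = 23.

23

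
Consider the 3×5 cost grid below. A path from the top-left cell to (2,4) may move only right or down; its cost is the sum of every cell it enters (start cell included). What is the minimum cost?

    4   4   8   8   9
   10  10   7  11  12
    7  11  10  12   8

Best path: r0c0 -> r0c1 -> r0c2 -> r0c3 -> r0c4 -> r1c4 -> r2c4
Cost: 4 + 4 + 8 + 8 + 9 + 12 + 8 = 53

53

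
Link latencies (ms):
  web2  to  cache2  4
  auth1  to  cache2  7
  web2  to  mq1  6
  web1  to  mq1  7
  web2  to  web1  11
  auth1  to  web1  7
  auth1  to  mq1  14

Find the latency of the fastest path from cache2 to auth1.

A few of the cache2→auth1 routes:
cache2 -> auth1: 7
cache2 -> web2 -> web1 -> auth1: 4 + 11 + 7 = 22
cache2 -> web2 -> mq1 -> auth1: 4 + 6 + 14 = 24
cache2 -> web2 -> mq1 -> web1 -> auth1: 4 + 6 + 7 + 7 = 24
The minimum is 7 ms.

7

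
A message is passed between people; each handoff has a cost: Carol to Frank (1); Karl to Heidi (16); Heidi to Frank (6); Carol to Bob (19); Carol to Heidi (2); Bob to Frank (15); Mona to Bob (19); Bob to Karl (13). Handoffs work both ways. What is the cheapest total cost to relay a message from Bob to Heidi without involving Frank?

21

Candidate routes:
Bob→Karl→Heidi: 13 + 16 = 29
Bob→Carol→Heidi: 19 + 2 = 21
The minimum is 21.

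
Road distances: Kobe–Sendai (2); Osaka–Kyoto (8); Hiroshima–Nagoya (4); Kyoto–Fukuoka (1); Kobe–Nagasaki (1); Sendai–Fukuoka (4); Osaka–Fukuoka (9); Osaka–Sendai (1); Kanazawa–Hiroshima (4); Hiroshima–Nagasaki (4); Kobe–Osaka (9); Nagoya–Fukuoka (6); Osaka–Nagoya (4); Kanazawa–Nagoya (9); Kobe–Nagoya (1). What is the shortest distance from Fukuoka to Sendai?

4

Comparing a few candidate routes:
Fukuoka→Nagoya→Osaka→Sendai: 6 + 4 + 1 = 11
Fukuoka→Kyoto→Osaka→Sendai: 1 + 8 + 1 = 10
Fukuoka→Sendai: 4
Fukuoka→Osaka→Sendai: 9 + 1 = 10
Fukuoka→Kyoto→Osaka→Nagoya→Kobe→Sendai: 1 + 8 + 4 + 1 + 2 = 16
Fukuoka→Nagoya→Kobe→Sendai: 6 + 1 + 2 = 9
Shortest: 4.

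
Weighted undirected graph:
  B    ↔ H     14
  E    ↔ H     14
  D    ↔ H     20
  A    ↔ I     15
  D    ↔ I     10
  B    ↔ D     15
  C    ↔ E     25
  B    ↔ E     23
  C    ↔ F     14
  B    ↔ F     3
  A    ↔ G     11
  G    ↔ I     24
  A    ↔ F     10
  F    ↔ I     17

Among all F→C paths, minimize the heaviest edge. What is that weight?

A few of the F→C routes:
F → I → D → H → E → C: max(17, 10, 20, 14, 25) = 25
F → I → D → B → H → E → C: max(17, 10, 15, 14, 14, 25) = 25
F → A → I → D → H → E → C: max(10, 15, 10, 20, 14, 25) = 25
F → C: max(14) = 14
F → I → D → H → B → E → C: max(17, 10, 20, 14, 23, 25) = 25
F → I → D → B → E → C: max(17, 10, 15, 23, 25) = 25
The minimum achievable maximum is 14.

14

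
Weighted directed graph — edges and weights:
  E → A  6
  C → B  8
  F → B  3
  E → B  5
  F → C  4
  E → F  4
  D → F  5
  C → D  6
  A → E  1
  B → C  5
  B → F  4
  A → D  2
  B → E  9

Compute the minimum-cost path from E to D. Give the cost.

Some routes from E to D:
E - F - B - C - D: 4 + 3 + 5 + 6 = 18
E - F - C - D: 4 + 4 + 6 = 14
E - B - C - D: 5 + 5 + 6 = 16
E - A - D: 6 + 2 = 8
The minimum is 8.

8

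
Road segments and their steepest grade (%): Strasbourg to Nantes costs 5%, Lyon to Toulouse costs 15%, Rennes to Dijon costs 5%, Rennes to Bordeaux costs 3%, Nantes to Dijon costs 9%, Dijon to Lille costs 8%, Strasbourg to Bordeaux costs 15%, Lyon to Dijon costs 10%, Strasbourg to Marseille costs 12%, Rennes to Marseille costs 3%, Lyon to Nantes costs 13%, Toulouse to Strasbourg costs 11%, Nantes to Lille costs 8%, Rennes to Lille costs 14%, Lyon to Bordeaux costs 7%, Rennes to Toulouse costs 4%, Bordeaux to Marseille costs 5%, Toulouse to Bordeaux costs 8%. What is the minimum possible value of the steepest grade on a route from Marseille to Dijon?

5

Some routes from Marseille to Dijon:
Marseille→Bordeaux→Rennes→Dijon: max(5, 3, 5) = 5
Marseille→Rennes→Dijon: max(3, 5) = 5
Marseille→Bordeaux→Toulouse→Rennes→Dijon: max(5, 8, 4, 5) = 8
Marseille→Bordeaux→Lyon→Dijon: max(5, 7, 10) = 10
Marseille→Rennes→Bordeaux→Lyon→Dijon: max(3, 3, 7, 10) = 10
Best route has worst link 5%.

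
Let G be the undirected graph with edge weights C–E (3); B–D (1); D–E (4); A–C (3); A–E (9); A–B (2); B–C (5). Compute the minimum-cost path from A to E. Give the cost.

Paths from A to E:
A → E: 9
A → C → E: 3 + 3 = 6
A → B → C → E: 2 + 5 + 3 = 10
A → B → D → E: 2 + 1 + 4 = 7
A → C → B → D → E: 3 + 5 + 1 + 4 = 13
Shortest: 6.

6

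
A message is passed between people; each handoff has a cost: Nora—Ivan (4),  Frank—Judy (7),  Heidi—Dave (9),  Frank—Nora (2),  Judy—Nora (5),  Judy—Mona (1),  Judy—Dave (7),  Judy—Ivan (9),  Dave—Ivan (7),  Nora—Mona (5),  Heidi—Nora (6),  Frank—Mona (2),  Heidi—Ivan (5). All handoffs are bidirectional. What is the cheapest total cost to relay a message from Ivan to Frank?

Comparing a few candidate routes:
Ivan -> Nora -> Frank: 4 + 2 = 6
Ivan -> Judy -> Mona -> Frank: 9 + 1 + 2 = 12
Ivan -> Nora -> Mona -> Frank: 4 + 5 + 2 = 11
The minimum is 6.

6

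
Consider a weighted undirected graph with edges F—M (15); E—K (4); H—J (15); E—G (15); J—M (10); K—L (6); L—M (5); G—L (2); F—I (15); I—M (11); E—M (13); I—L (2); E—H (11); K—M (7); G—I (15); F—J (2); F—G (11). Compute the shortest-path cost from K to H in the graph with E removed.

Checking several routes:
K→M→J→H: 7 + 10 + 15 = 32
K→L→G→F→J→H: 6 + 2 + 11 + 2 + 15 = 36
K→L→M→J→H: 6 + 5 + 10 + 15 = 36
The minimum is 32.

32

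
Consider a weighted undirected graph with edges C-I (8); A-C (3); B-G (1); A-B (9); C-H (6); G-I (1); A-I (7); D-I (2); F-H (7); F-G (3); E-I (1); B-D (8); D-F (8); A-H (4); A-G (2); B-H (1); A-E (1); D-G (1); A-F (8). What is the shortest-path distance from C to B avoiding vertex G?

7

Checking several routes:
C-H-B: 6 + 1 = 7
C-A-B: 3 + 9 = 12
C-A-H-B: 3 + 4 + 1 = 8
Shortest: 7.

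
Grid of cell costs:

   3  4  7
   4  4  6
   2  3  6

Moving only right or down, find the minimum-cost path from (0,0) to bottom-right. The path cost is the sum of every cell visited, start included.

One optimal route is [0,0] -> [1,0] -> [2,0] -> [2,1] -> [2,2].
Its cost is 3 + 4 + 2 + 3 + 6 = 18.
For comparison, the top-then-right route costs 26.

18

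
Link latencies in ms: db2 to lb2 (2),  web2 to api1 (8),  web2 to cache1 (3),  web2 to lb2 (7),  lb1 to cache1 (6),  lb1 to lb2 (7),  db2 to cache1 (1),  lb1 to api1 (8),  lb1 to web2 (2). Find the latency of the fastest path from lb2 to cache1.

Some routes from lb2 to cache1:
lb2-db2-cache1: 2 + 1 = 3
lb2-lb1-web2-cache1: 7 + 2 + 3 = 12
lb2-web2-cache1: 7 + 3 = 10
Best route has total 3 ms.

3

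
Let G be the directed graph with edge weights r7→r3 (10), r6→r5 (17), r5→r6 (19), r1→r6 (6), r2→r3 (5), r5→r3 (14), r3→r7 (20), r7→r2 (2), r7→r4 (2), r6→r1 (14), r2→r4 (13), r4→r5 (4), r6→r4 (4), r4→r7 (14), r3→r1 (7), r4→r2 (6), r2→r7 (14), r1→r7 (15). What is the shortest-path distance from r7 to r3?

7

Candidate routes:
r7 → r2 → r3: 2 + 5 = 7
r7 → r2 → r4 → r5 → r3: 2 + 13 + 4 + 14 = 33
r7 → r4 → r5 → r3: 2 + 4 + 14 = 20
r7 → r4 → r2 → r3: 2 + 6 + 5 = 13
r7 → r3: 10
The minimum is 7.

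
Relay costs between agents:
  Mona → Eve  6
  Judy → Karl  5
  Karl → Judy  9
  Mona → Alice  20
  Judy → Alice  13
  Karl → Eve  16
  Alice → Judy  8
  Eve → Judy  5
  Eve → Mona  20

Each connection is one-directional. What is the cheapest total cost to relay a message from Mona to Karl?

16

Candidate routes:
Mona - Eve - Judy - Karl: 6 + 5 + 5 = 16
Mona - Alice - Judy - Karl: 20 + 8 + 5 = 33
The minimum is 16.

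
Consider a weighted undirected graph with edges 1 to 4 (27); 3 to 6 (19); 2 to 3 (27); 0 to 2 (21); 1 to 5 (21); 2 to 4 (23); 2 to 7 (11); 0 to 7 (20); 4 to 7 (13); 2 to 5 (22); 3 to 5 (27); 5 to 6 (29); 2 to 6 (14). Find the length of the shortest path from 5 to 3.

27

Checking several routes:
5 → 2 → 3: 22 + 27 = 49
5 → 2 → 6 → 3: 22 + 14 + 19 = 55
5 → 6 → 3: 29 + 19 = 48
5 → 3: 27
The minimum is 27.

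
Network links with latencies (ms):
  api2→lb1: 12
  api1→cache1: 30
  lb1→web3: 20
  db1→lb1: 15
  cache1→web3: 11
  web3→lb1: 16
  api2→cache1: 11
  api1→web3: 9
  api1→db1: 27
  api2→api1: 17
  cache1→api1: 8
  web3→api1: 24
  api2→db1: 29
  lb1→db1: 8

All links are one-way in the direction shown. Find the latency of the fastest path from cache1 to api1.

8

Routes from cache1 to api1:
cache1 - web3 - api1: 11 + 24 = 35
cache1 - api1: 8
The minimum is 8 ms.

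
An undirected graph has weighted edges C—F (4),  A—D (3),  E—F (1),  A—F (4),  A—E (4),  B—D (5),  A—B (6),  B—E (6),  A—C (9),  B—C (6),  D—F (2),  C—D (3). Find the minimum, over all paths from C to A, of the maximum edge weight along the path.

Some routes from C to A:
C - F - E - A: max(4, 1, 4) = 4
C - F - D - A: max(4, 2, 3) = 4
C - D - A: max(3, 3) = 3
C - F - A: max(4, 4) = 4
Best route has worst link 3.

3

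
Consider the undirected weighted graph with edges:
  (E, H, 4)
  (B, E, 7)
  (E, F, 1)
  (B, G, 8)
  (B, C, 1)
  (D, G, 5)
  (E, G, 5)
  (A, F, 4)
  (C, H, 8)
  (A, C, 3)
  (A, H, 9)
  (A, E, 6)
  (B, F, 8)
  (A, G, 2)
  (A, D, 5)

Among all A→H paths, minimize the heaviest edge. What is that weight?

4

Comparing a few candidate routes:
A→F→E→H: max(4, 1, 4) = 4
A→D→G→E→H: max(5, 5, 5, 4) = 5
A→G→E→H: max(2, 5, 4) = 5
A→C→B→E→H: max(3, 1, 7, 4) = 7
A→E→H: max(6, 4) = 6
Smallest bottleneck: 4.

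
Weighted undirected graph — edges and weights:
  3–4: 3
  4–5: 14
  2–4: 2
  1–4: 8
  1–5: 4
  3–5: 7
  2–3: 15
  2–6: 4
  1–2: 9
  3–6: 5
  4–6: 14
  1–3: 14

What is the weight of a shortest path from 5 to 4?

A few of the 5→4 routes:
5→4: 14
5→1→4: 4 + 8 = 12
5→1→2→4: 4 + 9 + 2 = 15
5→3→4: 7 + 3 = 10
The minimum is 10.

10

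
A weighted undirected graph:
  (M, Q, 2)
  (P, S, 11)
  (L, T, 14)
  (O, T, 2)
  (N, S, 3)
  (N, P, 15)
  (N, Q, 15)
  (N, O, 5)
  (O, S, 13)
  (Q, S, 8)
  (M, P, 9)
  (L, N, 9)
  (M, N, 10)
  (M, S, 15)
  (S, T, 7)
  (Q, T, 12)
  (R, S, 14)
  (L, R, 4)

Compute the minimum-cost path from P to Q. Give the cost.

11

Some routes from P to Q:
P - N - S - Q: 15 + 3 + 8 = 26
P - S - M - Q: 11 + 15 + 2 = 28
P - S - Q: 11 + 8 = 19
P - M - Q: 9 + 2 = 11
P - S - N - M - Q: 11 + 3 + 10 + 2 = 26
P - N - M - Q: 15 + 10 + 2 = 27
The minimum is 11.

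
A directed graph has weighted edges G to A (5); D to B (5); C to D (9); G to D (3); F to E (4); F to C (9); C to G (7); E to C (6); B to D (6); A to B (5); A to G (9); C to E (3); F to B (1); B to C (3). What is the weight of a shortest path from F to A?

16

Candidate routes:
F→B→C→G→A: 1 + 3 + 7 + 5 = 16
F→E→C→G→A: 4 + 6 + 7 + 5 = 22
F→C→G→A: 9 + 7 + 5 = 21
The minimum is 16.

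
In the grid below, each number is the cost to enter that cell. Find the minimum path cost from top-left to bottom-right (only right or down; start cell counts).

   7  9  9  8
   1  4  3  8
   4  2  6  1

21

Take r0c0 -> r1c0 -> r1c1 -> r2c1 -> r2c2 -> r2c3 for a total of 7 + 1 + 4 + 2 + 6 + 1 = 21.
For comparison, the top-then-right route costs 42.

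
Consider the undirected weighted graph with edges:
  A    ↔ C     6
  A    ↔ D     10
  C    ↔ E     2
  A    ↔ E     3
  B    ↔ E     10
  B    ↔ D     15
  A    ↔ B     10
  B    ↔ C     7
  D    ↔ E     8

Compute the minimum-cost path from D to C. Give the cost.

10

Some routes from D to C:
D→E→C: 8 + 2 = 10
D→E→A→C: 8 + 3 + 6 = 17
D→A→E→C: 10 + 3 + 2 = 15
D→A→C: 10 + 6 = 16
Best route has total 10.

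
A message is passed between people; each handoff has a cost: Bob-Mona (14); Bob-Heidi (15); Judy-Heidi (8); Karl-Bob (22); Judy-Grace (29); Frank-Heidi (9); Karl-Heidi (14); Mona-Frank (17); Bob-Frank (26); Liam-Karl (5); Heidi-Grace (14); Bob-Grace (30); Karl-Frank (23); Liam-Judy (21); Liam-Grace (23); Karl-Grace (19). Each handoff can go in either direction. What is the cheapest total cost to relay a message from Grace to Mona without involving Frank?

43

Some routes from Grace to Mona avoiding Frank:
Grace → Bob → Mona: 30 + 14 = 44
Grace → Karl → Bob → Mona: 19 + 22 + 14 = 55
Grace → Karl → Heidi → Bob → Mona: 19 + 14 + 15 + 14 = 62
Grace → Heidi → Bob → Mona: 14 + 15 + 14 = 43
Grace → Liam → Karl → Bob → Mona: 23 + 5 + 22 + 14 = 64
Shortest: 43.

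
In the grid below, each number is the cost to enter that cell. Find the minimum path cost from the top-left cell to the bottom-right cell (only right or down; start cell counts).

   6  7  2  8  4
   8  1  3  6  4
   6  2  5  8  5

32

Cheapest: (0,0) -> (0,1) -> (1,1) -> (1,2) -> (1,3) -> (1,4) -> (2,4)
  6 + 7 + 1 + 3 + 6 + 4 + 5 = 32
(Top row then right column would cost 36.)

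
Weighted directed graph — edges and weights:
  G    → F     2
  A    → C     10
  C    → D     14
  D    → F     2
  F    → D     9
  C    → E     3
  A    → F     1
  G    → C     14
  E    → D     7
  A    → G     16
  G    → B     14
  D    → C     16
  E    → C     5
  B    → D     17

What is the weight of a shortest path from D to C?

Candidate routes:
D → C: 16
The minimum is 16.

16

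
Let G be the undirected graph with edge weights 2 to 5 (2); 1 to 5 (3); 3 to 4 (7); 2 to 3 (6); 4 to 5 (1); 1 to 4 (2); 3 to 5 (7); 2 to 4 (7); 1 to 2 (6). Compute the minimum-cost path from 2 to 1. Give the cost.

Comparing a few candidate routes:
2 -> 1: 6
2 -> 4 -> 1: 7 + 2 = 9
2 -> 5 -> 1: 2 + 3 = 5
2 -> 5 -> 4 -> 1: 2 + 1 + 2 = 5
Best route has total 5.

5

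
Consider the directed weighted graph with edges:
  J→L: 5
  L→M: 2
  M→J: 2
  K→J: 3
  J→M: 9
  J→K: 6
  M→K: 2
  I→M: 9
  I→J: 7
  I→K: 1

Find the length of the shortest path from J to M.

Paths from J to M:
J→L→M: 5 + 2 = 7
J→M: 9
Shortest: 7.

7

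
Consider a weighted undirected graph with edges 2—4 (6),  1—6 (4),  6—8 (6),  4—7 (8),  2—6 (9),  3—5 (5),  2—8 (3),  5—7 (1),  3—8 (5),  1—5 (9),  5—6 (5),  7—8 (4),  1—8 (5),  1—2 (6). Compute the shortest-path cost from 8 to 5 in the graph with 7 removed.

10

Some routes from 8 to 5 avoiding 7:
8→3→5: 5 + 5 = 10
8→1→5: 5 + 9 = 14
8→6→5: 6 + 5 = 11
8→2→6→5: 3 + 9 + 5 = 17
8→1→6→5: 5 + 4 + 5 = 14
Shortest: 10.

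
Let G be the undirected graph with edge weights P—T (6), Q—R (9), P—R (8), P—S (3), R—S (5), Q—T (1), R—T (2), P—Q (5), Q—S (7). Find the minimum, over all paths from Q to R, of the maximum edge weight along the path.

2

Checking several routes:
Q→T→R: max(1, 2) = 2
Q→T→P→S→R: max(1, 6, 3, 5) = 6
Q→P→T→R: max(5, 6, 2) = 6
Q→P→S→R: max(5, 3, 5) = 5
Smallest bottleneck: 2.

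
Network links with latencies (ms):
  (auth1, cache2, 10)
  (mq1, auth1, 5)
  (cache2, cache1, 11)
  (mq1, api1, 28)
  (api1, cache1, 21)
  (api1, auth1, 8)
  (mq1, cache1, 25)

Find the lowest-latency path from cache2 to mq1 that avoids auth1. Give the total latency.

36

Candidate routes:
cache2 → cache1 → api1 → mq1: 11 + 21 + 28 = 60
cache2 → cache1 → mq1: 11 + 25 = 36
Shortest: 36 ms.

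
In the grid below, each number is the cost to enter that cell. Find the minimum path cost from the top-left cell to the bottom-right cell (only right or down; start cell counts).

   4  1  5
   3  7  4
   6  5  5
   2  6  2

21

One optimal route is [0,0] → [0,1] → [0,2] → [1,2] → [2,2] → [3,2].
Its cost is 4 + 1 + 5 + 4 + 5 + 2 = 21.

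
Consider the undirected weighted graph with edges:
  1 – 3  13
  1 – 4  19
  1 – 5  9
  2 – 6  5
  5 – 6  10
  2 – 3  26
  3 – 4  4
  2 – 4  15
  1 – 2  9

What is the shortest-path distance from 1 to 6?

Checking several routes:
1-5-6: 9 + 10 = 19
1-3-4-2-6: 13 + 4 + 15 + 5 = 37
1-2-6: 9 + 5 = 14
The minimum is 14.

14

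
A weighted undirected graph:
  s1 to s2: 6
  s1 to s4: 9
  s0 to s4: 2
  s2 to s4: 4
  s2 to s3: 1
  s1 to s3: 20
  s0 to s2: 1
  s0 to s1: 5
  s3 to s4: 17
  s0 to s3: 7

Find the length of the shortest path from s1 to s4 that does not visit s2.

7

Routes from s1 to s4 avoiding s2:
s1 -> s0 -> s4: 5 + 2 = 7
s1 -> s3 -> s4: 20 + 17 = 37
s1 -> s3 -> s0 -> s4: 20 + 7 + 2 = 29
s1 -> s4: 9
s1 -> s0 -> s3 -> s4: 5 + 7 + 17 = 29
The minimum is 7.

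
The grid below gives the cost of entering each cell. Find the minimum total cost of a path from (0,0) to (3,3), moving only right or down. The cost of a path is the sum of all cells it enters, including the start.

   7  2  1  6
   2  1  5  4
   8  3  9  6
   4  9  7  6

One optimal route is r0c0 → r0c1 → r0c2 → r1c2 → r1c3 → r2c3 → r3c3.
Its cost is 7 + 2 + 1 + 5 + 4 + 6 + 6 = 31.

31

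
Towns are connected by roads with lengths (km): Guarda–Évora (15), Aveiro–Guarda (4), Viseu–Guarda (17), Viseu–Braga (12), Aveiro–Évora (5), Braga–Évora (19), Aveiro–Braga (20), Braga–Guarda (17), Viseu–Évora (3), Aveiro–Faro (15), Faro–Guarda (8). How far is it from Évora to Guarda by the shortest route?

9

Some routes from Évora to Guarda:
Évora -> Aveiro -> Faro -> Guarda: 5 + 15 + 8 = 28
Évora -> Aveiro -> Guarda: 5 + 4 = 9
Évora -> Viseu -> Guarda: 3 + 17 = 20
Évora -> Guarda: 15
The minimum is 9 km.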